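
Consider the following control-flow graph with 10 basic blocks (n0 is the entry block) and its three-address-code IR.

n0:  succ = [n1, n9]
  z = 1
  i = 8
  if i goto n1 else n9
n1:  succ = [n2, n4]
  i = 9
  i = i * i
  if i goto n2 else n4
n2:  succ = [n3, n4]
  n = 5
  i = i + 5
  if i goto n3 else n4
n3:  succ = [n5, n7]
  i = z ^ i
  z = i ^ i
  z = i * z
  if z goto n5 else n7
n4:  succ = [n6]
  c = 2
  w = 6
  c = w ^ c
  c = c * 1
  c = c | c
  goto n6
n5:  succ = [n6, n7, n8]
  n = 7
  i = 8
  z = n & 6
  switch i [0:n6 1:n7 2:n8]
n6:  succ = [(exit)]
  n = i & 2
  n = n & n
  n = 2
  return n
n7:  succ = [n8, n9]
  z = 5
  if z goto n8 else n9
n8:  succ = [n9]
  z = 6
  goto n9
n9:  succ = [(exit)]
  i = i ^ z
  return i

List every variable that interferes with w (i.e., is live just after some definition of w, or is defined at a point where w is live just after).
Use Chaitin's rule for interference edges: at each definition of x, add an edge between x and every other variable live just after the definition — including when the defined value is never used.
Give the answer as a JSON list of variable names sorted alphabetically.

Answer: ["c", "i"]

Derivation:
Block summaries:
  n0: def={i,z} ue=∅
  n1: def={i} ue=∅
  n2: def={i,n} ue={i}
  n3: def={i,z} ue={i,z}
  n4: def={c,w} ue=∅
  n5: def={i,n,z} ue=∅
  n6: def={n} ue={i}
  n7: def={z} ue=∅
  n8: def={z} ue=∅
  n9: def={i} ue={i,z}

Backward fixpoint:
  n0 li=∅ lo={i,z}
  n1 li={z} lo={i,z}
  n2 li={i,z} lo={i,z}
  n3 li={i,z} lo={i}
  n4 li={i} lo={i}
  n5 li=∅ lo={i}
  n6 li={i} lo=∅
  n7 li={i} lo={i,z}
  n8 li={i} lo={i,z}
  n9 li={i,z} lo=∅

Conflict graph:
  c↔{i,w}
  i↔{c,n,w,z}
  n↔{i,z}
  w↔{c,i}
  z↔{i,n}

N(w) = ["c", "i"]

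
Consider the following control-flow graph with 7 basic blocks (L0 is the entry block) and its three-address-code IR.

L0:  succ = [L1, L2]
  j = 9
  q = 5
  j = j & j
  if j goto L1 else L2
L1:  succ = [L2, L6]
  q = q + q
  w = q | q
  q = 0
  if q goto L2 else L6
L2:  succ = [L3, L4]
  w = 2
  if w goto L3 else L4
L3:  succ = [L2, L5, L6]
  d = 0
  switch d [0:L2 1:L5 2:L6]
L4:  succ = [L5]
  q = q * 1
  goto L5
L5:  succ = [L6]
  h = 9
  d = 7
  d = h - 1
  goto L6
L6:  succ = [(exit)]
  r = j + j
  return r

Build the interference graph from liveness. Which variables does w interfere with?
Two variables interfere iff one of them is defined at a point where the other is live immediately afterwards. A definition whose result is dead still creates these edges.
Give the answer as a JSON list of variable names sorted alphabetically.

def/use:
  L0: {j,q} / ∅
  L1: {q,w} / {q}
  L2: {w} / ∅
  L3: {d} / ∅
  L4: {q} / {q}
  L5: {d,h} / ∅
  L6: {r} / {j}

Live sets:
  L0 li=∅ lo={j,q}
  L1 li={j,q} lo={j,q}
  L2 li={j,q} lo={j,q}
  L3 li={j,q} lo={j,q}
  L4 li={j,q} lo={j}
  L5 li={j} lo={j}
  L6 li={j} lo=∅

Interfere edges:
  d: {h,j,q}
  h: {d,j}
  j: {d,h,q,w}
  q: {d,j,w}
  r: ∅
  w: {j,q}

N(w) = ["j", "q"]

Answer: ["j", "q"]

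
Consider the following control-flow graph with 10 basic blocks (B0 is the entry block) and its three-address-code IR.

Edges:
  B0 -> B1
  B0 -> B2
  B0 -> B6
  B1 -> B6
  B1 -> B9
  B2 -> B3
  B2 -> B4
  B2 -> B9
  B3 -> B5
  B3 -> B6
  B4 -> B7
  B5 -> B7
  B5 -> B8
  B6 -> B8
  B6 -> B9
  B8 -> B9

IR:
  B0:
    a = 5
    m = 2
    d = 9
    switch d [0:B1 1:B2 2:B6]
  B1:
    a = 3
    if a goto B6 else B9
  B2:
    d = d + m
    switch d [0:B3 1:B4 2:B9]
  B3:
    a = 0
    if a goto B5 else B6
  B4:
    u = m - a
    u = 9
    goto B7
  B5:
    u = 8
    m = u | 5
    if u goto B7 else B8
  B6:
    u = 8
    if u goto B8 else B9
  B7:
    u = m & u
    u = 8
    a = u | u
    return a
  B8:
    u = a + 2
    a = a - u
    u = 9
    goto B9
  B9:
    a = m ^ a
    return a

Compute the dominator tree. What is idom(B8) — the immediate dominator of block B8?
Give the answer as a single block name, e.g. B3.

idom tree: B1←B0 B2←B0 B3←B2 B4←B2 B5←B3 B6←B0 B7←B2 B8←B0 B9←B0
Dom at joins:
  B6: preds {B0,B1,B3}: {B0} ∩ {B0,B1} ∩ {B0,B2,B3} = {B0}; idom=B0
  B7: preds {B4,B5}: {B0,B2,B4} ∩ {B0,B2,B3,B5} = {B0,B2}; idom=B2
  B8: preds {B5,B6}: {B0,B2,B3,B5} ∩ {B0,B6} = {B0}; idom=B0
  B9: preds {B1,B2,B6,B8}: {B0,B1} ∩ {B0,B2} ∩ {B0,B6} ∩ {B0,B8} = {B0}; idom=B0

idom(B8) = B0

Answer: B0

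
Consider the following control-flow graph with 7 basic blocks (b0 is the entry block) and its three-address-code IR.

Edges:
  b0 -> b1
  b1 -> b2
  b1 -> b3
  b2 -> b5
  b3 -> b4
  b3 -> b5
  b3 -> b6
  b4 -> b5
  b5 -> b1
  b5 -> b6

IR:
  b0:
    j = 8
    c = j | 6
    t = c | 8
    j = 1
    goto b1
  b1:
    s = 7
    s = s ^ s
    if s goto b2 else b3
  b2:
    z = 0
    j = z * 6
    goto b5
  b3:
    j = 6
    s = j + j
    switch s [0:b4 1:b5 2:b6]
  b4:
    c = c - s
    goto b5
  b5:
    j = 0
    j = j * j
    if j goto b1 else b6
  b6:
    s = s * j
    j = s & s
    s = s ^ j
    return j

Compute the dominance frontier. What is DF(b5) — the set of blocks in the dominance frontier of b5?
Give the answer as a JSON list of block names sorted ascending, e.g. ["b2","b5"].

idom tree: b1←b0 b2←b1 b3←b1 b4←b3 b5←b1 b6←b1
Dom∩ at merges:
  b1: preds {b0,b5}: {b0} ∩ {b0,b1,b5} = {b0}; idom=b0
  b5: preds {b2,b3,b4}: {b0,b1,b2} ∩ {b0,b1,b3} ∩ {b0,b1,b3,b4} = {b0,b1}; idom=b1
  b6: preds {b3,b5}: {b0,b1,b3} ∩ {b0,b1,b5} = {b0,b1}; idom=b1

DF derivation:
  join b1 pred b0: · stop@b0
  join b1 pred b5: b5→b1 stop@b0
  join b5 pred b2: b2 stop@b1
  join b5 pred b3: b3 stop@b1
  join b5 pred b4: b4→b3 stop@b1
  join b6 pred b3: b3 stop@b1
  join b6 pred b5: b5 stop@b1
  b0: DF=∅
  b1: DF={b1}
  b2: DF={b5}
  b3: DF={b5,b6}
  b4: DF={b5}
  b5: DF={b1,b6}
  b6: DF=∅

DF(b5) = ["b1", "b6"]

Answer: ["b1", "b6"]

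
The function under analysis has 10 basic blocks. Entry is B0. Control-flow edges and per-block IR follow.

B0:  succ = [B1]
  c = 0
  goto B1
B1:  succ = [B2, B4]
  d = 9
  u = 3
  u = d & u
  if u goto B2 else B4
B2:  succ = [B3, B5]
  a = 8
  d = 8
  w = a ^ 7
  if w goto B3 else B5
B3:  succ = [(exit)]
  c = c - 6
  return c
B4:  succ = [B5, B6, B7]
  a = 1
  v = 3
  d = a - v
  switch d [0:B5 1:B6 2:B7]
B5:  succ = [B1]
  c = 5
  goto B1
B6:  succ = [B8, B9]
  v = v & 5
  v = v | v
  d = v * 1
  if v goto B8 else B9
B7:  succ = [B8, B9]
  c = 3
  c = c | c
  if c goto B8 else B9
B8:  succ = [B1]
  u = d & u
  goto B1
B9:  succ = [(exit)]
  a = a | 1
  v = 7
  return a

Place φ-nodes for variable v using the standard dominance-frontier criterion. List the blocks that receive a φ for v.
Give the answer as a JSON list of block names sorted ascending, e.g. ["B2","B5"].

idom tree: B1←B0 B2←B1 B3←B2 B4←B1 B5←B1 B6←B4 B7←B4 B8←B4 B9←B4
Dom∩ at merges:
  B1: preds {B0,B5,B8}: {B0} ∩ {B0,B1,B5} ∩ {B0,B1,B4,B8} = {B0}; idom=B0
  B5: preds {B2,B4}: {B0,B1,B2} ∩ {B0,B1,B4} = {B0,B1}; idom=B1
  B8: preds {B6,B7}: {B0,B1,B4,B6} ∩ {B0,B1,B4,B7} = {B0,B1,B4}; idom=B4
  B9: preds {B6,B7}: {B0,B1,B4,B6} ∩ {B0,B1,B4,B7} = {B0,B1,B4}; idom=B4

DF walk-up:
  join B1 pred B0: · stop@B0
  join B1 pred B5: B5→B1 stop@B0
  join B1 pred B8: B8→B4→B1 stop@B0
  join B5 pred B2: B2 stop@B1
  join B5 pred B4: B4 stop@B1
  join B8 pred B6: B6 stop@B4
  join B8 pred B7: B7 stop@B4
  join B9 pred B6: B6 stop@B4
  join B9 pred B7: B7 stop@B4
  B0 → ∅
  B1 → {B1}
  B2 → {B5}
  B3 → ∅
  B4 → {B1,B5}
  B5 → {B1}
  B6 → {B8,B9}
  B7 → {B8,B9}
  B8 → {B1}
  B9 → ∅

φ for v: defs {B4,B6,B9}
  DF⁺ = {B1,B5,B8,B9}

Answer: ["B1", "B5", "B8", "B9"]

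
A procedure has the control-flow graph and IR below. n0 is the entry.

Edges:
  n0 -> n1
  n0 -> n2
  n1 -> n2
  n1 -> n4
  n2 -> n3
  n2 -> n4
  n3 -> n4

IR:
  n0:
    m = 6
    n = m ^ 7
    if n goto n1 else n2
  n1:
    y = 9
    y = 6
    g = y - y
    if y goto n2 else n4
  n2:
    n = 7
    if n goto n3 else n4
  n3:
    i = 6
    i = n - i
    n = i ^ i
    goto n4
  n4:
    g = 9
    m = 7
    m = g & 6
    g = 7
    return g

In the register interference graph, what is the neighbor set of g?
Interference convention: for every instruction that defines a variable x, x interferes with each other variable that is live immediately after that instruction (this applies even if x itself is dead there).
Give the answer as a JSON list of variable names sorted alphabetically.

Per-block:
  n0 def {m,n} use ∅
  n1 def {g,y} use ∅
  n2 def {n} use ∅
  n3 def {i,n} use {n}
  n4 def {g,m} use ∅

Live sets:
  live n0: ∅→∅
  live n1: ∅→∅
  live n2: ∅→{n}
  live n3: {n}→∅
  live n4: ∅→∅

Conflict graph:
  g — {m,y}
  i — {n}
  m — {g}
  n — {i}
  y — {g}

N(g) = ["m", "y"]

Answer: ["m", "y"]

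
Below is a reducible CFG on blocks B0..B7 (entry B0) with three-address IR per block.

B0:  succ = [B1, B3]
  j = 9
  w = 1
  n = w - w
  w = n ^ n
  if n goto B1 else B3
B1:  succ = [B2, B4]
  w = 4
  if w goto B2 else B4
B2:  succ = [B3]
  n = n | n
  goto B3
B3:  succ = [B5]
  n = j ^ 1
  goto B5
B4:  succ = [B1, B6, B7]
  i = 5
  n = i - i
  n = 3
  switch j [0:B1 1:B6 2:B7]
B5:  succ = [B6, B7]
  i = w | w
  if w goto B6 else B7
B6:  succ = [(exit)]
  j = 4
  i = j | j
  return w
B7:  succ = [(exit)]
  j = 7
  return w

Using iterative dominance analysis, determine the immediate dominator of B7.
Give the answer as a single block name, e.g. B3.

Answer: B0

Working:
idom tree: B1←B0 B2←B1 B3←B0 B4←B1 B5←B3 B6←B0 B7←B0
Dom∩ at merges:
  B1: preds {B0,B4}: {B0} ∩ {B0,B1,B4} = {B0}; idom=B0
  B3: preds {B0,B2}: {B0} ∩ {B0,B1,B2} = {B0}; idom=B0
  B6: preds {B4,B5}: {B0,B1,B4} ∩ {B0,B3,B5} = {B0}; idom=B0
  B7: preds {B4,B5}: {B0,B1,B4} ∩ {B0,B3,B5} = {B0}; idom=B0

idom(B7) = B0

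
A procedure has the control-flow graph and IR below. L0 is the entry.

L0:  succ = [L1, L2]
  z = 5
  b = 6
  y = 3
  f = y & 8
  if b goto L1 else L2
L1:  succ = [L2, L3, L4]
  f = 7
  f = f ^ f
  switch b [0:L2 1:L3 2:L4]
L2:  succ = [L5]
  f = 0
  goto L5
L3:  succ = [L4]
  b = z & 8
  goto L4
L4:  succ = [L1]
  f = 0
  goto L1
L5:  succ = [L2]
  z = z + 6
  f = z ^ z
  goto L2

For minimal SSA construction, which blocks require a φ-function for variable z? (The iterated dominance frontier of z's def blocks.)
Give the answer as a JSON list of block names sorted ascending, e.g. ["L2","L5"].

idom tree: L1←L0 L2←L0 L3←L1 L4←L1 L5←L2
Dom∩ at merges:
  L1: preds {L0,L4}: {L0} ∩ {L0,L1,L4} = {L0}; idom=L0
  L2: preds {L0,L1,L5}: {L0} ∩ {L0,L1} ∩ {L0,L2,L5} = {L0}; idom=L0
  L4: preds {L1,L3}: {L0,L1} ∩ {L0,L1,L3} = {L0,L1}; idom=L1

DF derivation:
  L1←L0: walk · to L0
  L1←L4: walk L4→L1 to L0
  L2←L0: walk · to L0
  L2←L1: walk L1 to L0
  L2←L5: walk L5→L2 to L0
  L4←L1: walk · to L1
  L4←L3: walk L3 to L1
  DF(L0)=∅
  DF(L1)={L1,L2}
  DF(L2)={L2}
  DF(L3)={L4}
  DF(L4)={L1}
  DF(L5)={L2}

φ for z: defs {L0,L5}
  DF⁺ = {L2}

Answer: ["L2"]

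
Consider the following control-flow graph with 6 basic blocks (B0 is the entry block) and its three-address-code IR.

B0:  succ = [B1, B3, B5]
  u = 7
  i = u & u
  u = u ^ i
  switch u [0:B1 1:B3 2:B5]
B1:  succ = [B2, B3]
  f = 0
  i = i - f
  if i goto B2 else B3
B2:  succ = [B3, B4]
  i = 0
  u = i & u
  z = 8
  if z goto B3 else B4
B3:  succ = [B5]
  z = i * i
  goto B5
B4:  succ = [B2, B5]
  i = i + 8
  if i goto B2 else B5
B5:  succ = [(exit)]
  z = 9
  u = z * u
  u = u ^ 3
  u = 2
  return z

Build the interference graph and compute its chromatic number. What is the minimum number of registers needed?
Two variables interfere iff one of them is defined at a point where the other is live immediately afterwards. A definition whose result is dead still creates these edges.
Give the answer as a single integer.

Answer: 3

Derivation:
Block summaries:
  B0: def={i,u} ue=∅
  B1: def={f,i} ue={i}
  B2: def={i,u,z} ue={u}
  B3: def={z} ue={i}
  B4: def={i} ue={i}
  B5: def={u,z} ue={u}

Liveness:
  B0: in=∅ out={i,u}
  B1: in={i,u} out={i,u}
  B2: in={u} out={i,u}
  B3: in={i,u} out={u}
  B4: in={i,u} out={u}
  B5: in={u} out=∅

Interfere edges:
  f: {i,u}
  i: {f,u,z}
  u: {f,i,z}
  z: {i,u}

Chromatic number:
  clique {f,i,u} ⇒ need ≥ 3
  3-colouring: r0={i}  r1={u}  r2={f,z}
  χ = 3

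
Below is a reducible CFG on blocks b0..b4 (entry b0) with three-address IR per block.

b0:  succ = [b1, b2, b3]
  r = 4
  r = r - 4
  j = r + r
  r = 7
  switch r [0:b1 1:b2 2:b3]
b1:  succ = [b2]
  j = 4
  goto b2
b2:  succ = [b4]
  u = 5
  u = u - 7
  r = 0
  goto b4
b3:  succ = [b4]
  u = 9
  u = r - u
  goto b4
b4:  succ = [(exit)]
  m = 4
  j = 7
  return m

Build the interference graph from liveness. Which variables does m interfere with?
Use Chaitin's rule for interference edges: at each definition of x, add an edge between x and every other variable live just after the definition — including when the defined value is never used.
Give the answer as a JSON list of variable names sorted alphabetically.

Answer: ["j"]

Derivation:
Block summaries:
  b0 def {j,r} use ∅
  b1 def {j} use ∅
  b2 def {r,u} use ∅
  b3 def {u} use {r}
  b4 def {j,m} use ∅

Liveness:
  b0: in=∅ out={r}
  b1: in=∅ out=∅
  b2: in=∅ out=∅
  b3: in={r} out=∅
  b4: in=∅ out=∅

Interfere edges:
  j — {m}
  m — {j}
  r — {u}
  u — {r}

N(m) = ["j"]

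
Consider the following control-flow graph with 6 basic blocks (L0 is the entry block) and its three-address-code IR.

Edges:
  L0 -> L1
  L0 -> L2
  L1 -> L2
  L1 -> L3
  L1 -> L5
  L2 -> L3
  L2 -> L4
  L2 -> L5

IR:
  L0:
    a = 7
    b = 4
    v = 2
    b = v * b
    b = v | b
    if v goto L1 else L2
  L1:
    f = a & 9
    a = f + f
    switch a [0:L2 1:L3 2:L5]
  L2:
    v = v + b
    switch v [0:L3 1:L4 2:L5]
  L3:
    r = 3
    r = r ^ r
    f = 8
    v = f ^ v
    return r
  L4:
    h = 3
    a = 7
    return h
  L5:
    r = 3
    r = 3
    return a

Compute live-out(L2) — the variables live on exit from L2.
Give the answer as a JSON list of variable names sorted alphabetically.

Per-block:
  L0: {a,b,v} / ∅
  L1: {a,f} / {a}
  L2: {v} / {b,v}
  L3: {f,r,v} / {v}
  L4: {a,h} / ∅
  L5: {r} / {a}

Backward fixpoint:
  L0: in=∅ out={a,b,v}
  L1: in={a,b,v} out={a,b,v}
  L2: in={a,b,v} out={a,v}
  L3: in={v} out=∅
  L4: in=∅ out=∅
  L5: in={a} out=∅

live-out(L2) = ["a", "v"]

Answer: ["a", "v"]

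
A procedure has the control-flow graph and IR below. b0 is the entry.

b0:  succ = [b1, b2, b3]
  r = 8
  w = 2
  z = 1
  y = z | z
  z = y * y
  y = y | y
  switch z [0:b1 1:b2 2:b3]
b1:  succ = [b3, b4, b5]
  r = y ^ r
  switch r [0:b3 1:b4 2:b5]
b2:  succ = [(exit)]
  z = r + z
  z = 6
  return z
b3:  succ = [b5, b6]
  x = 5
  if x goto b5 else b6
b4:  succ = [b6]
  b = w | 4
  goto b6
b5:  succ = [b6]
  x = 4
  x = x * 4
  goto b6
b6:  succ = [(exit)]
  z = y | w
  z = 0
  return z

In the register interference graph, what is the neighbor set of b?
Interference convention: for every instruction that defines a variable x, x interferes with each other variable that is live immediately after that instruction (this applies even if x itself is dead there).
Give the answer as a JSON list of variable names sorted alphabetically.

Per-block:
  b0 def {r,w,y,z} use ∅
  b1 def {r} use {r,y}
  b2 def {z} use {r,z}
  b3 def {x} use ∅
  b4 def {b} use {w}
  b5 def {x} use ∅
  b6 def {z} use {w,y}

Live sets:
  live b0: ∅→{r,w,y,z}
  live b1: {r,w,y}→{w,y}
  live b2: {r,z}→∅
  live b3: {w,y}→{w,y}
  live b4: {w,y}→{w,y}
  live b5: {w,y}→{w,y}
  live b6: {w,y}→∅

Interference:
  b — {w,y}
  r — {w,y,z}
  w — {b,r,x,y,z}
  x — {w,y}
  y — {b,r,w,x,z}
  z — {r,w,y}

N(b) = ["w", "y"]

Answer: ["w", "y"]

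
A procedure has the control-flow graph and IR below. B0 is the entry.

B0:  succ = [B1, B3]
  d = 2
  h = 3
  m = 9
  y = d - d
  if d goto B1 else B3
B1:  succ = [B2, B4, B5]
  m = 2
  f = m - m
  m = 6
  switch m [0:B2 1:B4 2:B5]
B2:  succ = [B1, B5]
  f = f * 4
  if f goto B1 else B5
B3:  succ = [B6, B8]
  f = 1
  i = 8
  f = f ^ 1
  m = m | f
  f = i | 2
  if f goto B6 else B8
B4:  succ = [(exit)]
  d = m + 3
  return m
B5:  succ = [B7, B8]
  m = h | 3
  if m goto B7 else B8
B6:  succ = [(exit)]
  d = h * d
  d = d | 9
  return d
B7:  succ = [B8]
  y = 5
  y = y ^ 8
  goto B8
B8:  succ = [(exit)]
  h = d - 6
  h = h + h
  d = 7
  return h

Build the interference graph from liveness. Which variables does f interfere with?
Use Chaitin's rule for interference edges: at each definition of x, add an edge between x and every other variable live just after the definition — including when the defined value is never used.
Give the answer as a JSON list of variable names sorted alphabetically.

Answer: ["d", "h", "i", "m"]

Analysis:
def/use:
  B0: def={d,h,m,y} ue=∅
  B1: def={f,m} ue=∅
  B2: def={f} ue={f}
  B3: def={f,i,m} ue={m}
  B4: def={d} ue={m}
  B5: def={m} ue={h}
  B6: def={d} ue={d,h}
  B7: def={y} ue=∅
  B8: def={d,h} ue={d}

Liveness:
  live B0: ∅→{d,h,m}
  live B1: {d,h}→{d,f,h,m}
  live B2: {d,f,h}→{d,h}
  live B3: {d,h,m}→{d,h}
  live B4: {m}→∅
  live B5: {d,h}→{d}
  live B6: {d,h}→∅
  live B7: {d}→{d}
  live B8: {d}→∅

Interference:
  d — {f,h,i,m,y}
  f — {d,h,i,m}
  h — {d,f,i,m,y}
  i — {d,f,h,m}
  m — {d,f,h,i,y}
  y — {d,h,m}

N(f) = ["d", "h", "i", "m"]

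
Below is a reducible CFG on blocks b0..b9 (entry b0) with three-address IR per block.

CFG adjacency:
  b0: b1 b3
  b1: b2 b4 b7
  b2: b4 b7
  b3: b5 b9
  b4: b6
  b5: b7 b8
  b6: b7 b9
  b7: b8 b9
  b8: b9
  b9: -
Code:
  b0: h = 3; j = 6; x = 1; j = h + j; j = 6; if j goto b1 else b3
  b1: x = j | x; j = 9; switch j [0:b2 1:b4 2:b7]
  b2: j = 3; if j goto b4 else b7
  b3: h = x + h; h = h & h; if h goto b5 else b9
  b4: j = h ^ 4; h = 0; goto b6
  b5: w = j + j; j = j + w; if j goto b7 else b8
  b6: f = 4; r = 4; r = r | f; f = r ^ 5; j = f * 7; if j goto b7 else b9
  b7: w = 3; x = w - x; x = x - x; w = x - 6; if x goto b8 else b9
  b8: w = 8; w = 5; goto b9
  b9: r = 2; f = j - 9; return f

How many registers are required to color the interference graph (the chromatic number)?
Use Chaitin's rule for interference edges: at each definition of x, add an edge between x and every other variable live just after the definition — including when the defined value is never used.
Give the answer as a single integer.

Per-block:
  b0: {h,j,x} / ∅
  b1: {j,x} / {j,x}
  b2: {j} / ∅
  b3: {h} / {h,x}
  b4: {h,j} / {h}
  b5: {j,w} / {j}
  b6: {f,j,r} / ∅
  b7: {w,x} / {x}
  b8: {w} / ∅
  b9: {f,r} / {j}

Backward fixpoint:
  b0: in=∅ out={h,j,x}
  b1: in={h,j,x} out={h,j,x}
  b2: in={h,x} out={h,j,x}
  b3: in={h,j,x} out={j,x}
  b4: in={h,x} out={x}
  b5: in={j,x} out={j,x}
  b6: in={x} out={j,x}
  b7: in={j,x} out={j}
  b8: in={j} out={j}
  b9: in={j} out=∅

Interference:
  f: {r,x}
  h: {j,x}
  j: {h,r,w,x}
  r: {f,j,x}
  w: {j,x}
  x: {f,h,j,r,w}

Registers:
  {f,r,x} pairwise interfere (3-clique) ⇒ χ ≥ 3
  3-colouring: R0={x}  R1={f,j}  R2={h,r,w}
  χ = 3

Answer: 3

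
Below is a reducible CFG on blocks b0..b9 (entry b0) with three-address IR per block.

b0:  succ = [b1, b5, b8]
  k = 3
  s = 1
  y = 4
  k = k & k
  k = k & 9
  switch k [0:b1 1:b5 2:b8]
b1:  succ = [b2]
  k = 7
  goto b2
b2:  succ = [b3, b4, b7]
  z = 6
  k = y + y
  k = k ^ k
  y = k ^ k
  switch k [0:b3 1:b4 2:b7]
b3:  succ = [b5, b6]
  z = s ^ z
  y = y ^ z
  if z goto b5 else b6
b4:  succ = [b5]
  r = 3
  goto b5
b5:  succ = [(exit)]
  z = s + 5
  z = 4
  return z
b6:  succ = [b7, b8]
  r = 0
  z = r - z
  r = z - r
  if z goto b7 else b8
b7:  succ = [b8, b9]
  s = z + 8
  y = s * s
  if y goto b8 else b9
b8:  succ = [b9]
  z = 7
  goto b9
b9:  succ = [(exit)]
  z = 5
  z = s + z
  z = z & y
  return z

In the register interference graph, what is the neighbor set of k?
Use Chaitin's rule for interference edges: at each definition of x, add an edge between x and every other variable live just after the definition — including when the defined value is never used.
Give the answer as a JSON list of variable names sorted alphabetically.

Block summaries:
  b0 def {k,s,y} use ∅
  b1 def {k} use ∅
  b2 def {k,y,z} use {y}
  b3 def {y,z} use {s,y,z}
  b4 def {r} use ∅
  b5 def {z} use {s}
  b6 def {r,z} use {z}
  b7 def {s,y} use {z}
  b8 def {z} use ∅
  b9 def {z} use {s,y}

Liveness:
  b0: in=∅ out={s,y}
  b1: in={s,y} out={s,y}
  b2: in={s,y} out={s,y,z}
  b3: in={s,y,z} out={s,y,z}
  b4: in={s} out={s}
  b5: in={s} out=∅
  b6: in={s,y,z} out={s,y,z}
  b7: in={z} out={s,y}
  b8: in={s,y} out={s,y}
  b9: in={s,y} out=∅

Interfere edges:
  k↔{s,y,z}
  r↔{s,y,z}
  s↔{k,r,y,z}
  y↔{k,r,s,z}
  z↔{k,r,s,y}

N(k) = ["s", "y", "z"]

Answer: ["s", "y", "z"]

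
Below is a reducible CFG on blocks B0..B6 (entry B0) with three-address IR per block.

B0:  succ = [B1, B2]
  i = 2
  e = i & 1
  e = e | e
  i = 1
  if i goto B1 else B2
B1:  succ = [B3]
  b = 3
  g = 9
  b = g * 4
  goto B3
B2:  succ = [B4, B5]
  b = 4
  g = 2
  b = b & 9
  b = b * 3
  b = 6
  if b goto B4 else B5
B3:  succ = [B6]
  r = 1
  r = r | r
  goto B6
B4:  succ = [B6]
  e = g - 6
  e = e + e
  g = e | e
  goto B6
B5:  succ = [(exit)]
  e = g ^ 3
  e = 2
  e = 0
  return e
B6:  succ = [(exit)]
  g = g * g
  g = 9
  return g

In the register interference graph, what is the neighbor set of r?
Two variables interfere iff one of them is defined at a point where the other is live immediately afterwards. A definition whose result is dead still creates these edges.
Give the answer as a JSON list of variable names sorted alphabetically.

Answer: ["g"]

Derivation:
def/use:
  B0: {e,i} / ∅
  B1: {b,g} / ∅
  B2: {b,g} / ∅
  B3: {r} / ∅
  B4: {e,g} / {g}
  B5: {e} / {g}
  B6: {g} / {g}

Backward fixpoint:
  live B0: ∅→∅
  live B1: ∅→{g}
  live B2: ∅→{g}
  live B3: {g}→{g}
  live B4: {g}→{g}
  live B5: {g}→∅
  live B6: {g}→∅

Interfere edges:
  b — {g}
  e — ∅
  g — {b,r}
  i — ∅
  r — {g}

N(r) = ["g"]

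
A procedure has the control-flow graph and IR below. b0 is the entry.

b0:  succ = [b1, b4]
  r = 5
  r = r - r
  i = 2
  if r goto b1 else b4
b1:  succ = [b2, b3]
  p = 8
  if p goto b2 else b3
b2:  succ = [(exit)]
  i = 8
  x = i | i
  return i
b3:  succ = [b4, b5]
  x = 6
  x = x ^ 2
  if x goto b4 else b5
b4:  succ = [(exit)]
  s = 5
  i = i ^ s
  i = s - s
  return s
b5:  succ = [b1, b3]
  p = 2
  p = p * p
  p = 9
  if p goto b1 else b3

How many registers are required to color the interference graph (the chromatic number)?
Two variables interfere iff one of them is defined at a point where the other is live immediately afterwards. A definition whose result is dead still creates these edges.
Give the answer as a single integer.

Answer: 2

Working:
Block summaries:
  b0: def={i,r} ue=∅
  b1: def={p} ue=∅
  b2: def={i,x} ue=∅
  b3: def={x} ue=∅
  b4: def={i,s} ue={i}
  b5: def={p} ue=∅

Live sets:
  b0 li=∅ lo={i}
  b1 li={i} lo={i}
  b2 li=∅ lo=∅
  b3 li={i} lo={i}
  b4 li={i} lo=∅
  b5 li={i} lo={i}

Interference:
  i — {p,r,s,x}
  p — {i}
  r — {i}
  s — {i}
  x — {i}

Colouring:
  lower bound: {i,p} mutually conflict ⇒ χ ≥ 2
  2-colouring: c0={i}  c1={p,r,s,x}
  χ = 2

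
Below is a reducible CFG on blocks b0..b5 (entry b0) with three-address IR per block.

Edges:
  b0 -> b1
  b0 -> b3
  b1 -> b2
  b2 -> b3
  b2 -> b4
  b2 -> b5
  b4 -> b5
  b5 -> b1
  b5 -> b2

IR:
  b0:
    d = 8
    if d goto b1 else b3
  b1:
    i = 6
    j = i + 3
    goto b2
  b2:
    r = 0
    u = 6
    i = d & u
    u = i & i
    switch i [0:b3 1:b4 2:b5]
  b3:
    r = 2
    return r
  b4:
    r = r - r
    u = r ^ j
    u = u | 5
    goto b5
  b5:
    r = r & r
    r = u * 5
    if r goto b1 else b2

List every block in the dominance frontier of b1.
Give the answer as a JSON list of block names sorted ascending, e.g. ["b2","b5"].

Answer: ["b1", "b3"]

Derivation:
idom tree: b1←b0 b2←b1 b3←b0 b4←b2 b5←b2
Join-block Dom:
  b1: preds {b0,b5}: {b0} ∩ {b0,b1,b2,b5} = {b0}; idom=b0
  b2: preds {b1,b5}: {b0,b1} ∩ {b0,b1,b2,b5} = {b0,b1}; idom=b1
  b3: preds {b0,b2}: {b0} ∩ {b0,b1,b2} = {b0}; idom=b0
  b5: preds {b2,b4}: {b0,b1,b2} ∩ {b0,b1,b2,b4} = {b0,b1,b2}; idom=b2

Frontier:
  b1←b0: walk · to b0
  b1←b5: walk b5→b2→b1 to b0
  b2←b1: walk · to b1
  b2←b5: walk b5→b2 to b1
  b3←b0: walk · to b0
  b3←b2: walk b2→b1 to b0
  b5←b2: walk · to b2
  b5←b4: walk b4 to b2
  b0: DF=∅
  b1: DF={b1,b3}
  b2: DF={b1,b2,b3}
  b3: DF=∅
  b4: DF={b5}
  b5: DF={b1,b2}

DF(b1) = ["b1", "b3"]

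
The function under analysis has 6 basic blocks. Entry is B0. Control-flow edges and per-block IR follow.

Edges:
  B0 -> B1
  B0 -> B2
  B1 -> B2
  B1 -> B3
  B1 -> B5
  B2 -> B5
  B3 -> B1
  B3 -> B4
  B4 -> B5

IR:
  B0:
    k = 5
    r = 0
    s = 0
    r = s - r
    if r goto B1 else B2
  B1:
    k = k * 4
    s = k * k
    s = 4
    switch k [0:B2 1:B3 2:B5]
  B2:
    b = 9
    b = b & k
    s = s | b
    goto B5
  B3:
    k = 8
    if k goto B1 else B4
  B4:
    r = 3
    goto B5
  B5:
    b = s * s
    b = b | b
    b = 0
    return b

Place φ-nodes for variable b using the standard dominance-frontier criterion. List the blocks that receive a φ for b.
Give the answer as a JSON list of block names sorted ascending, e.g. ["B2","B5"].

idom tree: B1←B0 B2←B0 B3←B1 B4←B3 B5←B0
Dom∩ at merges:
  B1: preds {B0,B3}: {B0} ∩ {B0,B1,B3} = {B0}; idom=B0
  B2: preds {B0,B1}: {B0} ∩ {B0,B1} = {B0}; idom=B0
  B5: preds {B1,B2,B4}: {B0,B1} ∩ {B0,B2} ∩ {B0,B1,B3,B4} = {B0}; idom=B0

DF derivation:
  B1←B0: walk · to B0
  B1←B3: walk B3→B1 to B0
  B2←B0: walk · to B0
  B2←B1: walk B1 to B0
  B5←B1: walk B1 to B0
  B5←B2: walk B2 to B0
  B5←B4: walk B4→B3→B1 to B0
  DF(B0)=∅
  DF(B1)={B1,B2,B5}
  DF(B2)={B5}
  DF(B3)={B1,B5}
  DF(B4)={B5}
  DF(B5)=∅

φ for b: defs {B2,B5}
  DF⁺ = {B5}

Answer: ["B5"]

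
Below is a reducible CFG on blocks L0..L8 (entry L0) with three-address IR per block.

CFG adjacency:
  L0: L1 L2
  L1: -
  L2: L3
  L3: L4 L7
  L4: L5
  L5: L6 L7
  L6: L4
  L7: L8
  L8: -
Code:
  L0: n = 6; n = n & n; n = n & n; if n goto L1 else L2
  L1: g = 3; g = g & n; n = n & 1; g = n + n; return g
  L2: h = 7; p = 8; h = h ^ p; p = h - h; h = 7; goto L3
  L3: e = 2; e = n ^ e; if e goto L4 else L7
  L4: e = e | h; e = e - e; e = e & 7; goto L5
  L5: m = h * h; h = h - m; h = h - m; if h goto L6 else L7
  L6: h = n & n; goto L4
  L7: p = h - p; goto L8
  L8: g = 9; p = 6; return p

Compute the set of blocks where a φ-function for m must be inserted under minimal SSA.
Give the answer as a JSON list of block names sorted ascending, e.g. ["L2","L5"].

Answer: ["L4", "L7"]

Working:
idom tree: L1←L0 L2←L0 L3←L2 L4←L3 L5←L4 L6←L5 L7←L3 L8←L7
Join-block Dom:
  L4: preds {L3,L6}: {L0,L2,L3} ∩ {L0,L2,L3,L4,L5,L6} = {L0,L2,L3}; idom=L3
  L7: preds {L3,L5}: {L0,L2,L3} ∩ {L0,L2,L3,L4,L5} = {L0,L2,L3}; idom=L3

DF walk-up:
  L4←L3: walk · to L3
  L4←L6: walk L6→L5→L4 to L3
  L7←L3: walk · to L3
  L7←L5: walk L5→L4 to L3
  DF(L0)=∅
  DF(L1)=∅
  DF(L2)=∅
  DF(L3)=∅
  DF(L4)={L4,L7}
  DF(L5)={L4,L7}
  DF(L6)={L4}
  DF(L7)=∅
  DF(L8)=∅

φ for m: defs {L5}
  DF⁺ = {L4,L7}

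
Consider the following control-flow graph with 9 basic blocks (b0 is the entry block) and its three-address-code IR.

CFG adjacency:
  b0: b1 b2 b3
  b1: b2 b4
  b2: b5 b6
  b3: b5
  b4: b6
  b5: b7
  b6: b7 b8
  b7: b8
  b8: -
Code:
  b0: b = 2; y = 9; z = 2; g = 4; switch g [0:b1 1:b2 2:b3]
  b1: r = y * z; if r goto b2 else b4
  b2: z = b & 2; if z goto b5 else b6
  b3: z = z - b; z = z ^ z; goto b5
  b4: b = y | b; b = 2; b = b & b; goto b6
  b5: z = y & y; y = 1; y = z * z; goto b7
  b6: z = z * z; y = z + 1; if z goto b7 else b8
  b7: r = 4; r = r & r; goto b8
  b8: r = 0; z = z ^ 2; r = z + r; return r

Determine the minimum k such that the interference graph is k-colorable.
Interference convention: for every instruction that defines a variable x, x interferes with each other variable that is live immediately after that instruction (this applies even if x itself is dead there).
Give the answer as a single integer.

Answer: 4

Working:
def/use:
  b0: def={b,g,y,z} ue=∅
  b1: def={r} ue={y,z}
  b2: def={z} ue={b}
  b3: def={z} ue={b,z}
  b4: def={b} ue={b,y}
  b5: def={y,z} ue={y}
  b6: def={y,z} ue={z}
  b7: def={r} ue=∅
  b8: def={r,z} ue={z}

Live sets:
  b0 li=∅ lo={b,y,z}
  b1 li={b,y,z} lo={b,y,z}
  b2 li={b,y} lo={y,z}
  b3 li={b,y,z} lo={y}
  b4 li={b,y,z} lo={z}
  b5 li={y} lo={z}
  b6 li={z} lo={z}
  b7 li={z} lo={z}
  b8 li={z} lo=∅

Interference:
  b: {g,r,y,z}
  g: {b,y,z}
  r: {b,y,z}
  y: {b,g,r,z}
  z: {b,g,r,y}

Colouring:
  lower bound: {b,g,y,z} mutually conflict ⇒ χ ≥ 4
  assign b→c0 g→c3 r→c3 y→c1 z→c2 — no edge inside a register ⇒ χ ≤ 4
  χ = 4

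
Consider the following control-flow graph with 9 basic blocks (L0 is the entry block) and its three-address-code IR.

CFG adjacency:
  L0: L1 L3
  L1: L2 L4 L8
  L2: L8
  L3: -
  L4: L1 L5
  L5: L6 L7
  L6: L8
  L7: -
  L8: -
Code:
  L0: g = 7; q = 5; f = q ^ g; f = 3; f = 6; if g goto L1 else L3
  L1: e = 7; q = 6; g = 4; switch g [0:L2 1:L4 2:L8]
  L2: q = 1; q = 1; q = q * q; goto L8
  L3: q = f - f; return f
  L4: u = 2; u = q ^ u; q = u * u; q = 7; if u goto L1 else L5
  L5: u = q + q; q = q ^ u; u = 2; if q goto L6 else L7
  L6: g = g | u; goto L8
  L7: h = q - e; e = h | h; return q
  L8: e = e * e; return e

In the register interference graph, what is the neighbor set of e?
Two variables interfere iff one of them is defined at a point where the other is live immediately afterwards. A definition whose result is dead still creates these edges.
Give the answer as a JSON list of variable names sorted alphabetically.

Answer: ["g", "q", "u"]

Analysis:
Block summaries:
  L0: def={f,g,q} ue=∅
  L1: def={e,g,q} ue=∅
  L2: def={q} ue=∅
  L3: def={q} ue={f}
  L4: def={q,u} ue={q}
  L5: def={q,u} ue={q}
  L6: def={g} ue={g,u}
  L7: def={e,h} ue={e,q}
  L8: def={e} ue={e}

Live sets:
  L0 li=∅ lo={f}
  L1 li=∅ lo={e,g,q}
  L2 li={e} lo={e}
  L3 li={f} lo=∅
  L4 li={e,g,q} lo={e,g,q}
  L5 li={e,g,q} lo={e,g,q,u}
  L6 li={e,g,u} lo={e}
  L7 li={e,q} lo=∅
  L8 li={e} lo=∅

Interfere edges:
  e↔{g,q,u}
  f↔{g,q}
  g↔{e,f,q,u}
  h↔{q}
  q↔{e,f,g,h,u}
  u↔{e,g,q}

N(e) = ["g", "q", "u"]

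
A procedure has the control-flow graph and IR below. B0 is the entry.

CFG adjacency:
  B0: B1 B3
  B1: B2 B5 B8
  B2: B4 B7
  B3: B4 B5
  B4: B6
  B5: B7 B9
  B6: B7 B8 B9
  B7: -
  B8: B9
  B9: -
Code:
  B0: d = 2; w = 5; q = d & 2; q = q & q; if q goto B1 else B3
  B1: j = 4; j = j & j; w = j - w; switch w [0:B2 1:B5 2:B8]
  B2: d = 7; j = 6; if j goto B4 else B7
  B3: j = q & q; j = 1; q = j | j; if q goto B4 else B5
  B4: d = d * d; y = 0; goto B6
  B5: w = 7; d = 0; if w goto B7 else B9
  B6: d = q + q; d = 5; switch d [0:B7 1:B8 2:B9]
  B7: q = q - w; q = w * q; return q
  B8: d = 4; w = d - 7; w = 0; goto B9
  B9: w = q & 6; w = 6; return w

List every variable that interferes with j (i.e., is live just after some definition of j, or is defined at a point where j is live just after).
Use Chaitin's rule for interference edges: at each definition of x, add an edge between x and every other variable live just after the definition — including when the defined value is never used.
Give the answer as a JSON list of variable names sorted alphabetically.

def/use:
  B0: {d,q,w} / ∅
  B1: {j,w} / {w}
  B2: {d,j} / ∅
  B3: {j,q} / {q}
  B4: {d,y} / {d}
  B5: {d,w} / ∅
  B6: {d} / {q}
  B7: {q} / {q,w}
  B8: {d,w} / ∅
  B9: {w} / {q}

Live sets:
  live B0: ∅→{d,q,w}
  live B1: {q,w}→{q,w}
  live B2: {q,w}→{d,q,w}
  live B3: {d,q,w}→{d,q,w}
  live B4: {d,q,w}→{q,w}
  live B5: {q}→{q,w}
  live B6: {q,w}→{q,w}
  live B7: {q,w}→∅
  live B8: {q}→{q}
  live B9: {q}→∅

Interfere edges:
  d — {j,q,w}
  j — {d,q,w}
  q — {d,j,w,y}
  w — {d,j,q,y}
  y — {q,w}

N(j) = ["d", "q", "w"]

Answer: ["d", "q", "w"]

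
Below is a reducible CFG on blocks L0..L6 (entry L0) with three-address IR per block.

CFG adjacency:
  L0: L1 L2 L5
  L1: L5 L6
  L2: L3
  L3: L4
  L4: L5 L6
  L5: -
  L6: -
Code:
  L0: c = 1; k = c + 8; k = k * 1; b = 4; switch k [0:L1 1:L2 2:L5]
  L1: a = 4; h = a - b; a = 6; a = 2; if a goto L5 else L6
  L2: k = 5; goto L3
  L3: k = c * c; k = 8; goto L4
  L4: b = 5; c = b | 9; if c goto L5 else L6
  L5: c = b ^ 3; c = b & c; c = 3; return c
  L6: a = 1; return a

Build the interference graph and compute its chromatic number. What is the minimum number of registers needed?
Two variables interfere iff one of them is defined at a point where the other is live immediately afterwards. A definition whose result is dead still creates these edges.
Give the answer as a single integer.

Block summaries:
  L0: def={b,c,k} ue=∅
  L1: def={a,h} ue={b}
  L2: def={k} ue=∅
  L3: def={k} ue={c}
  L4: def={b,c} ue=∅
  L5: def={c} ue={b}
  L6: def={a} ue=∅

Live sets:
  L0 li=∅ lo={b,c}
  L1 li={b} lo={b}
  L2 li={c} lo={c}
  L3 li={c} lo=∅
  L4 li=∅ lo={b}
  L5 li={b} lo=∅
  L6 li=∅ lo=∅

Conflict graph:
  a: {b}
  b: {a,c,h,k}
  c: {b,k}
  h: {b}
  k: {b,c}

Registers:
  lower bound: {b,c,k} mutually conflict ⇒ χ ≥ 3
  assign a→c1 b→c0 c→c1 h→c1 k→c2 — no edge inside a register ⇒ χ ≤ 3
  χ = 3

Answer: 3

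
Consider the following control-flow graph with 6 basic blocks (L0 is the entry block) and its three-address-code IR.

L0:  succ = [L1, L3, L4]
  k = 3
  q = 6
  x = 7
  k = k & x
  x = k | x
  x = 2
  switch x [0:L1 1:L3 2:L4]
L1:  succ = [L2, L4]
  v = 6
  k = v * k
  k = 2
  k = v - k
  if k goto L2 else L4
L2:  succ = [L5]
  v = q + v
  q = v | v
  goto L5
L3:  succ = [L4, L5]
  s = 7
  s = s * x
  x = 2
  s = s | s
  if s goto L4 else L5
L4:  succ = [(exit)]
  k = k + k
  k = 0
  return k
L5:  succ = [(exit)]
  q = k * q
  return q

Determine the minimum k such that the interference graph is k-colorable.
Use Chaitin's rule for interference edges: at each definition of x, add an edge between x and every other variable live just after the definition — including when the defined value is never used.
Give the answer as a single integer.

Per-block:
  L0: def={k,q,x} ue=∅
  L1: def={k,v} ue={k}
  L2: def={q,v} ue={q,v}
  L3: def={s,x} ue={x}
  L4: def={k} ue={k}
  L5: def={q} ue={k,q}

Live sets:
  L0: in=∅ out={k,q,x}
  L1: in={k,q} out={k,q,v}
  L2: in={k,q,v} out={k,q}
  L3: in={k,q,x} out={k,q}
  L4: in={k} out=∅
  L5: in={k,q} out=∅

Conflict graph:
  k — {q,s,v,x}
  q — {k,s,v,x}
  s — {k,q,x}
  v — {k,q}
  x — {k,q,s}

Registers:
  {k,q,s,x} pairwise interfere (4-clique) ⇒ χ ≥ 4
  4-colouring: c0={k}  c1={q}  c2={s,v}  c3={x}
  χ = 4

Answer: 4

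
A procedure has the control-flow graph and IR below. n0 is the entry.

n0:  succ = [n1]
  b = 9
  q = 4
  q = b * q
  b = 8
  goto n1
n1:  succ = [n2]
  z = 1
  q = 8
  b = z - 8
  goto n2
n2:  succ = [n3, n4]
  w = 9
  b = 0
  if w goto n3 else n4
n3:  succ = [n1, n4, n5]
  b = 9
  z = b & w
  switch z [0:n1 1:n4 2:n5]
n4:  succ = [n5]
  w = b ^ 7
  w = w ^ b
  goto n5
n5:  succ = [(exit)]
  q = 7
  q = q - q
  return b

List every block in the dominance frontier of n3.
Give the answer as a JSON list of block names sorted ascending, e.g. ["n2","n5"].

Answer: ["n1", "n4", "n5"]

Analysis:
idom tree: n1←n0 n2←n1 n3←n2 n4←n2 n5←n2
Join-block Dom:
  n1: preds {n0,n3}: {n0} ∩ {n0,n1,n2,n3} = {n0}; idom=n0
  n4: preds {n2,n3}: {n0,n1,n2} ∩ {n0,n1,n2,n3} = {n0,n1,n2}; idom=n2
  n5: preds {n3,n4}: {n0,n1,n2,n3} ∩ {n0,n1,n2,n4} = {n0,n1,n2}; idom=n2

DF walk-up:
  join n1 pred n0: · stop@n0
  join n1 pred n3: n3→n2→n1 stop@n0
  join n4 pred n2: · stop@n2
  join n4 pred n3: n3 stop@n2
  join n5 pred n3: n3 stop@n2
  join n5 pred n4: n4 stop@n2
  n0: DF=∅
  n1: DF={n1}
  n2: DF={n1}
  n3: DF={n1,n4,n5}
  n4: DF={n5}
  n5: DF=∅

DF(n3) = ["n1", "n4", "n5"]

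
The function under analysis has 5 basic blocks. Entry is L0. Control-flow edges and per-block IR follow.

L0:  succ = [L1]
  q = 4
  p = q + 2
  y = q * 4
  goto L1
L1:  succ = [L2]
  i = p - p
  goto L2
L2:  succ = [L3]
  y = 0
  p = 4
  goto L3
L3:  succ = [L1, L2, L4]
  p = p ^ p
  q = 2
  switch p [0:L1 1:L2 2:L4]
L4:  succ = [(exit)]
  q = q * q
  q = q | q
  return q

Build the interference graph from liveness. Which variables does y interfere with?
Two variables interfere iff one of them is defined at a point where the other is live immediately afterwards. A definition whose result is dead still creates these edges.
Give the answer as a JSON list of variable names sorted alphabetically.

Answer: ["p"]

Derivation:
def/use:
  L0: {p,q,y} / ∅
  L1: {i} / {p}
  L2: {p,y} / ∅
  L3: {p,q} / {p}
  L4: {q} / {q}

Liveness:
  L0 li=∅ lo={p}
  L1 li={p} lo=∅
  L2 li=∅ lo={p}
  L3 li={p} lo={p,q}
  L4 li={q} lo=∅

Interference:
  i: ∅
  p: {q,y}
  q: {p}
  y: {p}

N(y) = ["p"]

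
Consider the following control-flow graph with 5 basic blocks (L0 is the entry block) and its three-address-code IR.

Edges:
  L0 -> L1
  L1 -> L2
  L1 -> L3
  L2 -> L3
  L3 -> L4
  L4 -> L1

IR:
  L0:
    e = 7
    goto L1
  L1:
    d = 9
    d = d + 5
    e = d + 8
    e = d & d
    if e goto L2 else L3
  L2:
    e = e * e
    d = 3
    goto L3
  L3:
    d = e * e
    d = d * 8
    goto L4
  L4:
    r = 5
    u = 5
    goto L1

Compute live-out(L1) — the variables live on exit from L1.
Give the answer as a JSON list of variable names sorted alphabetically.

Block summaries:
  L0: def={e} ue=∅
  L1: def={d,e} ue=∅
  L2: def={d,e} ue={e}
  L3: def={d} ue={e}
  L4: def={r,u} ue=∅

Liveness:
  L0 li=∅ lo=∅
  L1 li=∅ lo={e}
  L2 li={e} lo={e}
  L3 li={e} lo=∅
  L4 li=∅ lo=∅

live-out(L1) = ["e"]

Answer: ["e"]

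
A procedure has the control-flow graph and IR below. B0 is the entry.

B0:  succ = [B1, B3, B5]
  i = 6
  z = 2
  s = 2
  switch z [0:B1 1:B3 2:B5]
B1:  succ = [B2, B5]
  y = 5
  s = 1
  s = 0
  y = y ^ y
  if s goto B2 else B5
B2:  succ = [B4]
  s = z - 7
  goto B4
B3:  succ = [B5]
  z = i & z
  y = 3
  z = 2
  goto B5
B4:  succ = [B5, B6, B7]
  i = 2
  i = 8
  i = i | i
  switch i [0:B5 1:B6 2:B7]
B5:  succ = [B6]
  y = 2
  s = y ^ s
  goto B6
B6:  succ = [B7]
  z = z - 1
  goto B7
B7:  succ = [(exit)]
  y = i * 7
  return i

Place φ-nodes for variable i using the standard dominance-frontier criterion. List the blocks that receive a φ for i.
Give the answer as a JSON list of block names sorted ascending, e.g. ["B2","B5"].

Answer: ["B5", "B6", "B7"]

Derivation:
idom tree: B1←B0 B2←B1 B3←B0 B4←B2 B5←B0 B6←B0 B7←B0
Dom at joins:
  B5: preds {B0,B1,B3,B4}: {B0} ∩ {B0,B1} ∩ {B0,B3} ∩ {B0,B1,B2,B4} = {B0}; idom=B0
  B6: preds {B4,B5}: {B0,B1,B2,B4} ∩ {B0,B5} = {B0}; idom=B0
  B7: preds {B4,B6}: {B0,B1,B2,B4} ∩ {B0,B6} = {B0}; idom=B0

DF walk-up:
  join B5 pred B0: · stop@B0
  join B5 pred B1: B1 stop@B0
  join B5 pred B3: B3 stop@B0
  join B5 pred B4: B4→B2→B1 stop@B0
  join B6 pred B4: B4→B2→B1 stop@B0
  join B6 pred B5: B5 stop@B0
  join B7 pred B4: B4→B2→B1 stop@B0
  join B7 pred B6: B6 stop@B0
  DF(B0)=∅
  DF(B1)={B5,B6,B7}
  DF(B2)={B5,B6,B7}
  DF(B3)={B5}
  DF(B4)={B5,B6,B7}
  DF(B5)={B6}
  DF(B6)={B7}
  DF(B7)=∅

φ for i: defs {B0,B4}
  DF⁺ = {B5,B6,B7}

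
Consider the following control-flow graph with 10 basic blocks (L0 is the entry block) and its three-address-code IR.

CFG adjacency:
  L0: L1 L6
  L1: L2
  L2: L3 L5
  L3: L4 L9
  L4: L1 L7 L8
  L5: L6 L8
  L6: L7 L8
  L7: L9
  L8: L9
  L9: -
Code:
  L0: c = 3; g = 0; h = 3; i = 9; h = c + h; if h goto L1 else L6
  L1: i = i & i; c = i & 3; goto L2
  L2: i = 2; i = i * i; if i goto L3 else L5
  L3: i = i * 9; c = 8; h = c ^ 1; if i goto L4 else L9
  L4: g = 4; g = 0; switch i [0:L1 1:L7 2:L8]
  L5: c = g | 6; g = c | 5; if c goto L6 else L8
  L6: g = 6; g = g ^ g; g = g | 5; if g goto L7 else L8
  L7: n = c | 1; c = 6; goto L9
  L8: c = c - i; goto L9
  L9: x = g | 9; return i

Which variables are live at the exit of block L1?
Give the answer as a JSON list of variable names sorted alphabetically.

Answer: ["g"]

Derivation:
Block summaries:
  L0: {c,g,h,i} / ∅
  L1: {c,i} / {i}
  L2: {i} / ∅
  L3: {c,h,i} / {i}
  L4: {g} / {i}
  L5: {c,g} / {g}
  L6: {g} / ∅
  L7: {c,n} / {c}
  L8: {c} / {c,i}
  L9: {x} / {g,i}

Liveness:
  L0: in=∅ out={c,g,i}
  L1: in={g,i} out={g}
  L2: in={g} out={g,i}
  L3: in={g,i} out={c,g,i}
  L4: in={c,i} out={c,g,i}
  L5: in={g,i} out={c,g,i}
  L6: in={c,i} out={c,g,i}
  L7: in={c,g,i} out={g,i}
  L8: in={c,g,i} out={g,i}
  L9: in={g,i} out=∅

live-out(L1) = ["g"]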